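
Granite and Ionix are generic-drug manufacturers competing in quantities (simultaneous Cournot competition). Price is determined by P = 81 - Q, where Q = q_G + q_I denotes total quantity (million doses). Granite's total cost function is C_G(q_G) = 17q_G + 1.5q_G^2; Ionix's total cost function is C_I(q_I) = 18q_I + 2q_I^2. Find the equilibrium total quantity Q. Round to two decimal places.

19.72

Granite's profit: π_G = (81 - Q)q_G - (17q_G + (3/2)q_G²). Setting ∂π_G/∂q_G = 0: 64 - 5q_G - (q_I) = 0.
Ionix's profit: π_I = (81 - Q)q_I - (18q_I + 2q_I²). Setting ∂π_I/∂q_I = 0: 63 - 6q_I - (q_G) = 0.
So q_G = (64 - q_I)/5 and q_I = (63 - q_G)/6.
Substituting one into the other gives q_G = 321/29 and q_I = 251/29.
Total output Q = 321/29 + 251/29 = 572/29.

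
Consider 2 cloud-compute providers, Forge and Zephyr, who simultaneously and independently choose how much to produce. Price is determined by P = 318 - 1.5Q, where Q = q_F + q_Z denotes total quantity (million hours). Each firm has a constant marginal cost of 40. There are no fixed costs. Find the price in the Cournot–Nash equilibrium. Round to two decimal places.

132.67

Each firm earns π_i = (318 - 1.5Q)q_i - 40q_i.
Setting ∂π_i/∂q_i = 0 with rivals' quantities fixed: 278 - 3q_i - (3/2)q_j = 0.
With identical firms every q_j equals q_i, so q_j = q_i and 278 = (9/2)q_i, giving q_i = 556/9.
Total output Q = 1112/9, so price P = 318 - (3/2)·(1112/9) = 398/3.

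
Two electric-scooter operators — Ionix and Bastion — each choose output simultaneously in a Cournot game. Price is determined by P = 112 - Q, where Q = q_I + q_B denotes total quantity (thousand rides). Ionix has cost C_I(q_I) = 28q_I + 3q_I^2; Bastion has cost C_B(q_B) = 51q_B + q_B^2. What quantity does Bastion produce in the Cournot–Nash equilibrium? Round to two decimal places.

Ionix's profit: π_I = (112 - Q)q_I - (28q_I + 3q_I²). Setting ∂π_I/∂q_I = 0: 84 - 8q_I - (q_B) = 0.
Bastion's profit: π_B = (112 - Q)q_B - (51q_B + q_B²). Setting ∂π_B/∂q_B = 0: 61 - 4q_B - (q_I) = 0.
So q_I = (84 - q_B)/8 and q_B = (61 - q_I)/4.
Solving the pair: q_I = 275/31, q_B = 404/31.

13.03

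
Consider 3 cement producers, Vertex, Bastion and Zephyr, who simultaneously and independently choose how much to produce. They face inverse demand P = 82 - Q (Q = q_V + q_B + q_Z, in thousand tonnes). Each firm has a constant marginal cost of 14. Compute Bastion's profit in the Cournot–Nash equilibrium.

289

A representative firm's profit is π_i = q_i(82 - Q) - 14q_i.
Setting ∂π_i/∂q_i = 0 with rivals' quantities fixed: 68 - 2q_i - Σ_{j≠i} q_j = 0.
By symmetry each firm produces the same amount; substituting Σ_{j≠i} q_j = 2q_i yields q_i = 68/4 = 17.
Price P = 82 - 51 = 31.
Bastion's profit: (31 - 14)·17 = 289.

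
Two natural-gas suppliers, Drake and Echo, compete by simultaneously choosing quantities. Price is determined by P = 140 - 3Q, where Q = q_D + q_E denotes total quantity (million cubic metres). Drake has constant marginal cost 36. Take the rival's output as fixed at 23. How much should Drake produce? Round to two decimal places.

5.83

With the rival's output fixed at 23, Drake's profit is π_D = (140 - 3·23 - 3q_D)q_D - (36q_D) = (71 - 3q_D)q_D - (36q_D).
∂π_D/∂q_D = 35 - 6q_D = 0, so q_D = 35/6.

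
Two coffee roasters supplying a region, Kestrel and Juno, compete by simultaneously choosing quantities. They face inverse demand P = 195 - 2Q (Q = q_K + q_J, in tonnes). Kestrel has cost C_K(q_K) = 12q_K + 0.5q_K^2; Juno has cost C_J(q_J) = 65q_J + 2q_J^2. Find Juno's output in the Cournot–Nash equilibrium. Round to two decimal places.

7.89

Kestrel's profit: π_K = (195 - 2Q)q_K - (12q_K + (1/2)q_K²). Setting ∂π_K/∂q_K = 0: 183 - 5q_K - 2(q_J) = 0.
Juno's first-order condition: 130 - 8q_J - 2(q_K) = 0.
Rearranging gives the reaction functions q_K = (183 - 2q_J)/5 and q_J = (130 - 2q_K)/8.
Substituting one into the other gives q_K = 301/9 and q_J = 71/9.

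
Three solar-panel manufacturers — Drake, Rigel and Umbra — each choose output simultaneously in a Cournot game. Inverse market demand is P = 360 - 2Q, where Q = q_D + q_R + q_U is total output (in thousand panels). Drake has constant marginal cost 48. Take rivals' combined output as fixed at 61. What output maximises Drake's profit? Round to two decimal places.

47.50

With rivals' combined output fixed at 61, Drake's profit is π_D = (360 - 2·61 - 2q_D)q_D - (48q_D) = (238 - 2q_D)q_D - (48q_D).
∂π_D/∂q_D = 190 - 4q_D = 0, so q_D = 95/2.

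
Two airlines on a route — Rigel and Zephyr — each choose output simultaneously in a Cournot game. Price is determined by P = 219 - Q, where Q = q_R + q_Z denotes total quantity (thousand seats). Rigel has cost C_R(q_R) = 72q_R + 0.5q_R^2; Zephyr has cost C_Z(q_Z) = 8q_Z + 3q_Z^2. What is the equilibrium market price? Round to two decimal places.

Rigel's profit: π_R = (219 - Q)q_R - (72q_R + (1/2)q_R²). Setting ∂π_R/∂q_R = 0: 147 - 3q_R - (q_Z) = 0.
Zephyr's profit: π_Z = (219 - Q)q_Z - (8q_Z + 3q_Z²). Setting ∂π_Z/∂q_Z = 0: 211 - 8q_Z - (q_R) = 0.
Best responses: q_R = (147 - q_Z)/3, q_Z = (211 - q_R)/8.
Solving the pair: q_R = 965/23, q_Z = 486/23.
Total output Q = 1451/23, so price P = 219 - 1451/23 = 155.9130.

155.91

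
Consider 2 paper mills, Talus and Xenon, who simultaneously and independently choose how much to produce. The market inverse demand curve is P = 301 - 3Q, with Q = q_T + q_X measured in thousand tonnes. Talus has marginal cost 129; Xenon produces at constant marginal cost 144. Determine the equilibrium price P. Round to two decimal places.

191.33

Talus's profit: π_T = (301 - 3Q)q_T - (129q_T). Setting ∂π_T/∂q_T = 0: 172 - 6q_T - 3(q_X) = 0.
Xenon's profit: π_X = (301 - 3Q)q_X - (144q_X). Setting ∂π_X/∂q_X = 0: 157 - 6q_X - 3(q_T) = 0.
Rearranging gives the reaction functions q_T = (172 - 3q_X)/6 and q_X = (157 - 3q_T)/6.
Solving the pair: q_T = 187/9, q_X = 142/9.
Total output Q = 329/9, so price P = 301 - 3·(329/9) = 574/3.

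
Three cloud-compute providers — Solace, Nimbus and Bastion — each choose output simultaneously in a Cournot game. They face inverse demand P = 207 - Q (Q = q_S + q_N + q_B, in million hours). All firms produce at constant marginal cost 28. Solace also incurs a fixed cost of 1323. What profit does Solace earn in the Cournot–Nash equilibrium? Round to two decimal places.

A representative firm's profit is π_i = q_i(207 - Q) - 28q_i.
Setting ∂π_i/∂q_i = 0 with rivals' quantities fixed: 179 - 2q_i - Σ_{j≠i} q_j = 0.
With identical firms every q_j equals q_i, so Σ_{j≠i} q_j = 2q_i and 179 = 4q_i, giving q_i = 179/4.
Price P = 207 - 537/4 = 291/4.
Solace's profit: (291/4 - 28)·(179/4) - 1323 = 679.5625.

679.56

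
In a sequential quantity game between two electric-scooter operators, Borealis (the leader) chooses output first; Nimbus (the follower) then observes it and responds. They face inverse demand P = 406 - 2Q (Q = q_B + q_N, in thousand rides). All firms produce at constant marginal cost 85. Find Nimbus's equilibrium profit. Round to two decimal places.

3220.03

Solve by backward induction. Given q_B, the follower Nimbus maximises π_N = (406 - 2q_B - 2q_N)q_N - 85q_N.
Setting the follower's marginal profit to zero, 321 - 2q_B - 4q_N = 0, i.e. q_N = (321 - 2q_B)/4.
The leader anticipates this reaction. Substituting into P = 406 - 2Q gives P = 491/2 - q_B, so π_B = (491/2 - q_B)q_B - 85q_B.
Leader FOC: 321/2 - 2q_B = 0, so q_B = 321/4.
Then q_N = (321 - 2·(321/4))/4 = 321/8.
Price P = 406 - 2·(963/8) = 661/4.
Nimbus's profit: (661/4 - 85)·(321/8) = 3220.0313.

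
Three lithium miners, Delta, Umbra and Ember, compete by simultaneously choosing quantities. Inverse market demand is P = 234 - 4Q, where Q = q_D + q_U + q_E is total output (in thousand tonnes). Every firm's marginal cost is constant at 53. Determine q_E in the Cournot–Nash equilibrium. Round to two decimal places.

A representative firm's profit is π_i = q_i(234 - 4Q) - 53q_i.
Setting ∂π_i/∂q_i = 0 with rivals' quantities fixed: 181 - 8q_i - 4·Σ_{j≠i} q_j = 0.
With identical firms every q_j equals q_i, so Σ_{j≠i} q_j = 2q_i and 181 = 16q_i, giving q_i = 181/16.

11.31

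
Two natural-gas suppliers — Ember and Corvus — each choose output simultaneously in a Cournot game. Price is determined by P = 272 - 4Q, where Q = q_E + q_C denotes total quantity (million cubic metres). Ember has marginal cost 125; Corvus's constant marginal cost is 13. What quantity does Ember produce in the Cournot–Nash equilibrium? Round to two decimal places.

Ember's profit: π_E = (272 - 4Q)q_E - (125q_E). Setting ∂π_E/∂q_E = 0: 147 - 8q_E - 4(q_C) = 0.
Corvus's first-order condition: 259 - 8q_C - 4(q_E) = 0.
Best responses: q_E = (147 - 4q_C)/8, q_C = (259 - 4q_E)/8.
Substituting one into the other gives q_E = 35/12 and q_C = 371/12.

2.92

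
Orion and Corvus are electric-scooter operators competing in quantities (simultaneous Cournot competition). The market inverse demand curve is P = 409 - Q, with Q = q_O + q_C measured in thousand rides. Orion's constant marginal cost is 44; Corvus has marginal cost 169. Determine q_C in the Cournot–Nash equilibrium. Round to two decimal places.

Orion's profit: π_O = (409 - Q)q_O - (44q_O). Setting ∂π_O/∂q_O = 0: 365 - 2q_O - (q_C) = 0.
Corvus's profit: π_C = (409 - Q)q_C - (169q_C). Setting ∂π_C/∂q_C = 0: 240 - 2q_C - (q_O) = 0.
Rearranging gives the reaction functions q_O = (365 - q_C)/2 and q_C = (240 - q_O)/2.
Substituting one into the other gives q_O = 490/3 and q_C = 115/3.

38.33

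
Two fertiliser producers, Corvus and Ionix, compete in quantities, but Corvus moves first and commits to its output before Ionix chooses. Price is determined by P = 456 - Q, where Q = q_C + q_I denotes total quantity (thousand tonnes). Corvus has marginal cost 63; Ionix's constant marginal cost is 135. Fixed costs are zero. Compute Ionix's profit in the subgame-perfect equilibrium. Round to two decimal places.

1958.06

Solve by backward induction. Given q_C, the follower Ionix maximises π_I = (456 - q_C - q_I)q_I - 135q_I.
∂π_I/∂q_I = 321 - q_C - 2q_I = 0 gives the reaction function q_I = (321 - q_C)/2.
The leader anticipates this reaction. Substituting into P = 456 - Q gives P = 591/2 - (1/2)q_C, so π_C = (591/2 - (1/2)q_C)q_C - 63q_C.
Leader FOC: 465/2 - q_C = 0, so q_C = 465/2.
Then q_I = (321 - 465/2)/2 = 177/4.
Price P = 456 - 1107/4 = 717/4.
Ionix's profit: (717/4 - 135)·(177/4) = 1958.0625.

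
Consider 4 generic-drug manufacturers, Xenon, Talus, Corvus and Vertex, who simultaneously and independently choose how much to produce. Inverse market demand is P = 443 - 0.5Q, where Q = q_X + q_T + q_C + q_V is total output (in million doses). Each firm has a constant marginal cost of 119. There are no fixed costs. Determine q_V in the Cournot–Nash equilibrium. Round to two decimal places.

129.60

Each firm earns π_i = (443 - 0.5Q)q_i - 119q_i.
Setting ∂π_i/∂q_i = 0 with rivals' quantities fixed: 324 - q_i - (1/2)·Σ_{j≠i} q_j = 0.
By symmetry each firm produces the same amount; substituting Σ_{j≠i} q_j = 3q_i yields q_i = 324/(5/2) = 648/5.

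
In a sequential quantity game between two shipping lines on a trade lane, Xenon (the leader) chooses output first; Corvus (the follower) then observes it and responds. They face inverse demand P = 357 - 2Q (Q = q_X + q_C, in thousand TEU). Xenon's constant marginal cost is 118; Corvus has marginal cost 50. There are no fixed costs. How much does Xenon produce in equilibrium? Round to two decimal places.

The follower Corvus best-responds to any q_X: π_C = (357 - 2Q)q_C - 50q_C.
Setting the follower's marginal profit to zero, 307 - 2q_X - 4q_C = 0, i.e. q_C = (307 - 2q_X)/4.
The leader anticipates this reaction. Substituting into P = 357 - 2Q gives P = 407/2 - q_X, so π_X = (407/2 - q_X)q_X - 118q_X.
Leader FOC: 171/2 - 2q_X = 0, so q_X = 171/4.
Then q_C = (307 - 2·(171/4))/4 = 443/8.

42.75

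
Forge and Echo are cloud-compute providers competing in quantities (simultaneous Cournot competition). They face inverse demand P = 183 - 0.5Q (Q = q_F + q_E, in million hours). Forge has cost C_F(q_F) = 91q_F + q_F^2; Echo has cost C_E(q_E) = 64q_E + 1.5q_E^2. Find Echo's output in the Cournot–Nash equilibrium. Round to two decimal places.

Forge's profit: π_F = (183 - 0.5Q)q_F - (91q_F + q_F²). Setting ∂π_F/∂q_F = 0: 92 - 3q_F - (1/2)(q_E) = 0.
Echo's first-order condition: 119 - 4q_E - (1/2)(q_F) = 0.
So q_F = (92 - (1/2)q_E)/3 and q_E = (119 - (1/2)q_F)/4.
Substituting one into the other gives q_F = 1234/47 and q_E = 1244/47.

26.47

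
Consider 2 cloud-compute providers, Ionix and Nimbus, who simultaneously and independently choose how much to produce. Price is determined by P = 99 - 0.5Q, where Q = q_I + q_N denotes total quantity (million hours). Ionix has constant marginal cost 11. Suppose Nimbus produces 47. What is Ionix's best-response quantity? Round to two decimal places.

64.50

With the rival's output fixed at 47, Ionix's profit is π_I = (99 - (1/2)·47 - (1/2)q_I)q_I - (11q_I) = (151/2 - (1/2)q_I)q_I - (11q_I).
∂π_I/∂q_I = 129/2 - q_I = 0, so q_I = 129/2.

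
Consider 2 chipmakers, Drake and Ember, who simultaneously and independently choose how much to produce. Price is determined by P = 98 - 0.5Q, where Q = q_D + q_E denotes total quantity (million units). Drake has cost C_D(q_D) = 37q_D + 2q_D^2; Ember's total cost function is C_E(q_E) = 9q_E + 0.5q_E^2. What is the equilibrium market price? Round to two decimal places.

Drake's profit: π_D = (98 - 0.5Q)q_D - (37q_D + 2q_D²). Setting ∂π_D/∂q_D = 0: 61 - 5q_D - (1/2)(q_E) = 0.
Ember's profit: π_E = (98 - 0.5Q)q_E - (9q_E + (1/2)q_E²). Setting ∂π_E/∂q_E = 0: 89 - 2q_E - (1/2)(q_D) = 0.
Best responses: q_D = (61 - (1/2)q_E)/5, q_E = (89 - (1/2)q_D)/2.
Solving the pair: q_D = 310/39, q_E = 1658/39.
Total output Q = 656/13, so price P = 98 - (1/2)·(656/13) = 946/13.

72.77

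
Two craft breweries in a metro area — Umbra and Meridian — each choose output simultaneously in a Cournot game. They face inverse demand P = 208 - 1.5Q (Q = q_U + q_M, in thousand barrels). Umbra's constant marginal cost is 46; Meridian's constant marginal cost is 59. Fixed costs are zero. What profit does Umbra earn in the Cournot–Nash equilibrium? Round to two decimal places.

Umbra's profit: π_U = (208 - 1.5Q)q_U - (46q_U). Setting ∂π_U/∂q_U = 0: 162 - 3q_U - (3/2)(q_M) = 0.
Meridian's profit: π_M = (208 - 1.5Q)q_M - (59q_M). Setting ∂π_M/∂q_M = 0: 149 - 3q_M - (3/2)(q_U) = 0.
Rearranging gives the reaction functions q_U = (162 - (3/2)q_M)/3 and q_M = (149 - (3/2)q_U)/3.
Substituting one into the other gives q_U = 350/9 and q_M = 272/9.
Price P = 208 - (3/2)·(622/9) = 313/3.
Umbra's profit: (313/3 - 46)·(350/9) = 2268.5185.

2268.52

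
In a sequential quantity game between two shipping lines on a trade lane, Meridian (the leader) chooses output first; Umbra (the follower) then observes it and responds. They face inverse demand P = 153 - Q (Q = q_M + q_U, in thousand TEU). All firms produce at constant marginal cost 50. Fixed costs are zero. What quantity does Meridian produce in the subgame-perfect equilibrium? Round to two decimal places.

51.50

The follower Umbra best-responds to any q_M: π_U = (153 - Q)q_U - 50q_U.
∂π_U/∂q_U = 103 - q_M - 2q_U = 0 gives the reaction function q_U = (103 - q_M)/2.
The leader anticipates this reaction. Substituting into P = 153 - Q gives P = 203/2 - (1/2)q_M, so π_M = (203/2 - (1/2)q_M)q_M - 50q_M.
Maximising: ∂π_M/∂q_M = 103/2 - q_M = 0, giving q_M = 103/2.
Then q_U = (103 - 103/2)/2 = 103/4.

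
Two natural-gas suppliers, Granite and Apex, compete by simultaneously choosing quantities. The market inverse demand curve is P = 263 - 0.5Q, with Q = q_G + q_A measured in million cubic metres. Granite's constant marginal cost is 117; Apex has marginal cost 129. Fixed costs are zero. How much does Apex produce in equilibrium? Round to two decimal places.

Granite's profit: π_G = (263 - 0.5Q)q_G - (117q_G). Setting ∂π_G/∂q_G = 0: 146 - q_G - (1/2)(q_A) = 0.
Apex's first-order condition: 134 - q_A - (1/2)(q_G) = 0.
So q_G = (146 - (1/2)q_A) and q_A = (134 - (1/2)q_G).
Solving the pair: q_G = 316/3, q_A = 244/3.

81.33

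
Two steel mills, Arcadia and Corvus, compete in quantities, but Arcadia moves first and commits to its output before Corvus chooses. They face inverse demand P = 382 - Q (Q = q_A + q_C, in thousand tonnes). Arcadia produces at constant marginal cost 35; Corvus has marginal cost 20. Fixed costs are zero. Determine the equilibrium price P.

Solve by backward induction. Given q_A, the follower Corvus maximises π_C = (382 - q_A - q_C)q_C - 20q_C.
Follower FOC: 362 - q_A - 2q_C = 0, so q_C(q_A) = (362 - q_A)/2.
Arcadia substitutes q_C(q_A) into its own profit: π_A = q_A(382 - q_A - (362 - q_A)/2) - 35q_A = (201 - (1/2)q_A)q_A - 35q_A.
Maximising: ∂π_A/∂q_A = 166 - q_A = 0, giving q_A = 166.
Then q_C = (362 - 166)/2 = 98.
Total output Q = 264, so price P = 382 - 264 = 118.

118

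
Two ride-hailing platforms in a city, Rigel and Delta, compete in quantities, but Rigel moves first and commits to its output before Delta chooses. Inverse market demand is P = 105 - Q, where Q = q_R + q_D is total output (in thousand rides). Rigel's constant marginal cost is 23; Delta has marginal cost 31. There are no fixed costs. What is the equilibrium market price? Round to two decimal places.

Solve by backward induction. Given q_R, the follower Delta maximises π_D = (105 - q_R - q_D)q_D - 31q_D.
∂π_D/∂q_D = 74 - q_R - 2q_D = 0 gives the reaction function q_D = (74 - q_R)/2.
The leader anticipates this reaction. Substituting into P = 105 - Q gives P = 68 - (1/2)q_R, so π_R = (68 - (1/2)q_R)q_R - 23q_R.
The leader's first-order condition 45 - q_R = 0 yields q_R = 45.
Then q_D = (74 - 45)/2 = 29/2.
Total output Q = 119/2, so price P = 105 - 119/2 = 91/2.

45.50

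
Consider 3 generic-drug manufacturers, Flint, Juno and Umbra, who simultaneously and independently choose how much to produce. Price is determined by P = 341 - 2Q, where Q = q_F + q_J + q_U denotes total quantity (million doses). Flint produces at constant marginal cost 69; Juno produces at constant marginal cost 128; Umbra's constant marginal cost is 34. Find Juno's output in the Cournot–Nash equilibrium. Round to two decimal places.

Flint's profit: π_F = (341 - 2Q)q_F - (69q_F). Setting ∂π_F/∂q_F = 0: 272 - 4q_F - 2(q_J + q_U) = 0.
Juno's first-order condition: 213 - 4q_J - 2(q_F + q_U) = 0.
Umbra's profit: π_U = (341 - 2Q)q_U - (34q_U). Setting ∂π_U/∂q_U = 0: 307 - 4q_U - 2(q_F + q_J) = 0.
Adding the 3 first-order conditions: 792 − 8Q = 0, so Q = 99.
Back-substituting: q_F = (272 − 198)/2 = 37, q_J = (213 − 198)/2 = 15/2, q_U = (307 − 198)/2 = 109/2.

7.50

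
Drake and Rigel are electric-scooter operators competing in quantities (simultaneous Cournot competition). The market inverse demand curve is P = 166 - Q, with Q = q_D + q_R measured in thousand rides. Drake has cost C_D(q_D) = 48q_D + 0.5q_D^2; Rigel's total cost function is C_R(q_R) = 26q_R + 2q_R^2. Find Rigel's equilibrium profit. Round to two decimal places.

946.75

Drake's profit: π_D = (166 - Q)q_D - (48q_D + (1/2)q_D²). Setting ∂π_D/∂q_D = 0: 118 - 3q_D - (q_R) = 0.
Rigel's first-order condition: 140 - 6q_R - (q_D) = 0.
Rearranging gives the reaction functions q_D = (118 - q_R)/3 and q_R = (140 - q_D)/6.
Substituting one into the other gives q_D = 568/17 and q_R = 302/17.
Price P = 166 - 870/17 = 1952/17.
Rigel's profit: (1952/17)·(302/17) - 26·(302/17) - 2(302/17)² = 946.7543.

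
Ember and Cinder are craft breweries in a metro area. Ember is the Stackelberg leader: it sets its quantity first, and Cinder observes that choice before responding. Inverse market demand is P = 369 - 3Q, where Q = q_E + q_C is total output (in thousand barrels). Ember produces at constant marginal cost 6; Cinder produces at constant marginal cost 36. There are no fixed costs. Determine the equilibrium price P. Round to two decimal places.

Solve by backward induction. Given q_E, the follower Cinder maximises π_C = (369 - 3q_E - 3q_C)q_C - 36q_C.
Follower FOC: 333 - 3q_E - 6q_C = 0, so q_C(q_E) = (333 - 3q_E)/6.
The leader anticipates this reaction. Substituting into P = 369 - 3Q gives P = 405/2 - (3/2)q_E, so π_E = (405/2 - (3/2)q_E)q_E - 6q_E.
The leader's first-order condition 393/2 - 3q_E = 0 yields q_E = 131/2.
Then q_C = (333 - 3·(131/2))/6 = 91/4.
Total output Q = 353/4, so price P = 369 - 3·(353/4) = 417/4.

104.25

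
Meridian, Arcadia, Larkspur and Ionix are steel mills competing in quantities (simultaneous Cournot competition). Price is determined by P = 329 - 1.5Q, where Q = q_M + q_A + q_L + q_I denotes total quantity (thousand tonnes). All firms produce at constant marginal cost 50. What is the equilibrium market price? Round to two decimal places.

105.80

A representative firm's profit is π_i = q_i(329 - 1.5Q) - 50q_i.
First-order condition (treating rivals' output as given): 279 - 3q_i - (3/2)·Σ_{j≠i} q_j = 0.
By symmetry each firm produces the same amount; substituting Σ_{j≠i} q_j = 3q_i yields q_i = 279/(15/2) = 186/5.
Total output Q = 744/5, so price P = 329 - (3/2)·(744/5) = 529/5.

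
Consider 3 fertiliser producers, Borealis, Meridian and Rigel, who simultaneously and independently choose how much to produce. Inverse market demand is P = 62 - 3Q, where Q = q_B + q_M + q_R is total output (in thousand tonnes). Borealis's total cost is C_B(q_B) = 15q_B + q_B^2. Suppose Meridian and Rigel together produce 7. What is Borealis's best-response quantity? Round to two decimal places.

3.25

With rivals' combined output fixed at 7, Borealis's profit is π_B = (62 - 3·7 - 3q_B)q_B - (15q_B + q_B²) = (41 - 3q_B)q_B - (15q_B + q_B²).
∂π_B/∂q_B = 26 - 8q_B = 0, so q_B = 13/4.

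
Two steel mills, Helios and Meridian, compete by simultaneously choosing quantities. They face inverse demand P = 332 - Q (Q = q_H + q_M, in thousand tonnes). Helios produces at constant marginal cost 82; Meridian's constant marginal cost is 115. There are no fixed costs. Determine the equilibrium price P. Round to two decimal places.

176.33

Helios's profit: π_H = (332 - Q)q_H - (82q_H). Setting ∂π_H/∂q_H = 0: 250 - 2q_H - (q_M) = 0.
Meridian's profit: π_M = (332 - Q)q_M - (115q_M). Setting ∂π_M/∂q_M = 0: 217 - 2q_M - (q_H) = 0.
Rearranging gives the reaction functions q_H = (250 - q_M)/2 and q_M = (217 - q_H)/2.
Substituting one into the other gives q_H = 283/3 and q_M = 184/3.
Total output Q = 467/3, so price P = 332 - 467/3 = 529/3.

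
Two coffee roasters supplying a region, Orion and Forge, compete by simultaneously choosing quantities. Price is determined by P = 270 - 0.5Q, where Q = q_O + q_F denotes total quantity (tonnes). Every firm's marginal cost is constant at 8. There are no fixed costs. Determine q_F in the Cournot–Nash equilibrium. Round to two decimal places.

174.67

A representative firm's profit is π_i = q_i(270 - 0.5Q) - 8q_i.
First-order condition (treating rivals' output as given): 262 - q_i - (1/2)q_j = 0.
With identical firms every q_j equals q_i, so q_j = q_i and 262 = (3/2)q_i, giving q_i = 524/3.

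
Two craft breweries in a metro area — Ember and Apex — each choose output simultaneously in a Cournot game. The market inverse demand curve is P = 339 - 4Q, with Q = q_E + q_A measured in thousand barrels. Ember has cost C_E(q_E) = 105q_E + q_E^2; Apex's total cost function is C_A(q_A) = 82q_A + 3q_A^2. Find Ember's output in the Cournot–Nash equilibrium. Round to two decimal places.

Ember's profit: π_E = (339 - 4Q)q_E - (105q_E + q_E²). Setting ∂π_E/∂q_E = 0: 234 - 10q_E - 4(q_A) = 0.
Apex's profit: π_A = (339 - 4Q)q_A - (82q_A + 3q_A²). Setting ∂π_A/∂q_A = 0: 257 - 14q_A - 4(q_E) = 0.
Rearranging gives the reaction functions q_E = (234 - 4q_A)/10 and q_A = (257 - 4q_E)/14.
Solving the pair: q_E = 562/31, q_A = 817/62.

18.13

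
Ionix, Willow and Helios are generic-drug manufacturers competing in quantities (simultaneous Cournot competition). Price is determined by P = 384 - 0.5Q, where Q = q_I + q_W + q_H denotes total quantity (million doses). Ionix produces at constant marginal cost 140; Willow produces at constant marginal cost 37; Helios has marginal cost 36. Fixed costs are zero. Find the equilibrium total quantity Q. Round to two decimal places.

Ionix's profit: π_I = (384 - 0.5Q)q_I - (140q_I). Setting ∂π_I/∂q_I = 0: 244 - q_I - (1/2)(q_W + q_H) = 0.
Willow's profit: π_W = (384 - 0.5Q)q_W - (37q_W). Setting ∂π_W/∂q_W = 0: 347 - q_W - (1/2)(q_I + q_H) = 0.
Helios's profit: π_H = (384 - 0.5Q)q_H - (36q_H). Setting ∂π_H/∂q_H = 0: 348 - q_H - (1/2)(q_I + q_W) = 0.
Adding the 3 conditions: 939 − Q − Q = 0, i.e. Q = 939/2.
Back-substituting: q_I = (244 − 939/4)/(1/2) = 37/2, q_W = (347 − 939/4)/(1/2) = 449/2, q_H = (348 − 939/4)/(1/2) = 453/2.
Total output Q = 37/2 + 449/2 + 453/2 = 939/2.

469.50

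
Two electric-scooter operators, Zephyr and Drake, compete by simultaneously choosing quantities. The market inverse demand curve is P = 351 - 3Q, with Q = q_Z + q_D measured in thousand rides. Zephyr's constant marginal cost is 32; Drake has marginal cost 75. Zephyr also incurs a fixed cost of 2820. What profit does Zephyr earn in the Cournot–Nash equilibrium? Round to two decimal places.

2033.48

Zephyr's profit: π_Z = (351 - 3Q)q_Z - (32q_Z). Setting ∂π_Z/∂q_Z = 0: 319 - 6q_Z - 3(q_D) = 0.
Drake's profit: π_D = (351 - 3Q)q_D - (75q_D). Setting ∂π_D/∂q_D = 0: 276 - 6q_D - 3(q_Z) = 0.
Best responses: q_Z = (319 - 3q_D)/6, q_D = (276 - 3q_Z)/6.
Substituting one into the other gives q_Z = 362/9 and q_D = 233/9.
Price P = 351 - 3·(595/9) = 458/3.
Zephyr's profit: (458/3 - 32)·(362/9) - 2820 = 2033.4815.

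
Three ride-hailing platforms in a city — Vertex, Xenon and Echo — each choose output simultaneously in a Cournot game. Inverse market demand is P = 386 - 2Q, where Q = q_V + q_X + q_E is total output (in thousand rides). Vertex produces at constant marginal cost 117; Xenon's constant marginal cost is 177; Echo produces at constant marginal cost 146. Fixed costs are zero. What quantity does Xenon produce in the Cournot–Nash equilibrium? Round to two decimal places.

Vertex's profit: π_V = (386 - 2Q)q_V - (117q_V). Setting ∂π_V/∂q_V = 0: 269 - 4q_V - 2(q_X + q_E) = 0.
Xenon's profit: π_X = (386 - 2Q)q_X - (177q_X). Setting ∂π_X/∂q_X = 0: 209 - 4q_X - 2(q_V + q_E) = 0.
Echo's profit: π_E = (386 - 2Q)q_E - (146q_E). Setting ∂π_E/∂q_E = 0: 240 - 4q_E - 2(q_V + q_X) = 0.
Summing all 3 equations gives 718 − 8Q = 0, hence Q = 359/4.
Back-substituting: q_V = (269 − 359/2)/2 = 179/4, q_X = (209 − 359/2)/2 = 59/4, q_E = (240 − 359/2)/2 = 121/4.

14.75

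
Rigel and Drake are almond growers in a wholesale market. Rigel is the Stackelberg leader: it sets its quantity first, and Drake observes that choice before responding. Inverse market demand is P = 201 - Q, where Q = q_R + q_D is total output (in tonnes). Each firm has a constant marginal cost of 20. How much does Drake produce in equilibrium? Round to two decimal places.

Solve by backward induction. Given q_R, the follower Drake maximises π_D = (201 - q_R - q_D)q_D - 20q_D.
Follower FOC: 181 - q_R - 2q_D = 0, so q_D(q_R) = (181 - q_R)/2.
The leader anticipates this reaction. Substituting into P = 201 - Q gives P = 221/2 - (1/2)q_R, so π_R = (221/2 - (1/2)q_R)q_R - 20q_R.
Maximising: ∂π_R/∂q_R = 181/2 - q_R = 0, giving q_R = 181/2.
Then q_D = (181 - 181/2)/2 = 181/4.

45.25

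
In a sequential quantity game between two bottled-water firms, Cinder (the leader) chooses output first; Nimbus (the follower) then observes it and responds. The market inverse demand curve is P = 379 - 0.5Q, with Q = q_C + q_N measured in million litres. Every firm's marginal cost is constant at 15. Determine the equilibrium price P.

106

Solve by backward induction. Given q_C, the follower Nimbus maximises π_N = (379 - (1/2)q_C - (1/2)q_N)q_N - 15q_N.
Follower FOC: 364 - (1/2)q_C - q_N = 0, so q_N(q_C) = (364 - (1/2)q_C).
Cinder substitutes q_N(q_C) into its own profit: π_C = q_C(379 - (1/2)q_C - (364 - (1/2)q_C)/2) - 15q_C = (197 - (1/4)q_C)q_C - 15q_C.
Maximising: ∂π_C/∂q_C = 182 - (1/2)q_C = 0, giving q_C = 364.
Then q_N = (364 - (1/2)·364) = 182.
Total output Q = 546, so price P = 379 - (1/2)·546 = 106.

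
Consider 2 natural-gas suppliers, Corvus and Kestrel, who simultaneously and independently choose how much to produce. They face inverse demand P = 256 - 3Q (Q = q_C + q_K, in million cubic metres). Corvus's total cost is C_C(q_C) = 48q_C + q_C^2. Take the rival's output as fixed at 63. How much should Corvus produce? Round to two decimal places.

With the rival's output fixed at 63, Corvus's profit is π_C = (256 - 3·63 - 3q_C)q_C - (48q_C + q_C²) = (67 - 3q_C)q_C - (48q_C + q_C²).
∂π_C/∂q_C = 19 - 8q_C = 0, so q_C = 19/8.

2.38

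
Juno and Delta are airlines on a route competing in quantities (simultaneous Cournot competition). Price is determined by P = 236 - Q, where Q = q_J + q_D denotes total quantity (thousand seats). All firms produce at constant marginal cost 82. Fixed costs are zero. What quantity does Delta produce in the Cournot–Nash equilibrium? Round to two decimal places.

A representative firm's profit is π_i = q_i(236 - Q) - 82q_i.
Setting ∂π_i/∂q_i = 0 with rivals' quantities fixed: 154 - 2q_i - q_j = 0.
By symmetry each firm produces the same amount; substituting q_j = q_i yields q_i = 154/3.

51.33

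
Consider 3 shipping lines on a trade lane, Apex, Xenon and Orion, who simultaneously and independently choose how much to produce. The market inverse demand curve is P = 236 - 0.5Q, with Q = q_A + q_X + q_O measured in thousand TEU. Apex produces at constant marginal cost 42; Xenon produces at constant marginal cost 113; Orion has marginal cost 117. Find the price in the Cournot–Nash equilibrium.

127

Apex's profit: π_A = (236 - 0.5Q)q_A - (42q_A). Setting ∂π_A/∂q_A = 0: 194 - q_A - (1/2)(q_X + q_O) = 0.
Xenon's profit: π_X = (236 - 0.5Q)q_X - (113q_X). Setting ∂π_X/∂q_X = 0: 123 - q_X - (1/2)(q_A + q_O) = 0.
Orion's first-order condition: 119 - q_O - (1/2)(q_A + q_X) = 0.
Summing all 3 equations gives 436 − 2Q = 0, hence Q = 218.
Back-substituting: q_A = (194 − 109)/(1/2) = 170, q_X = (123 − 109)/(1/2) = 28, q_O = (119 − 109)/(1/2) = 20.
Total output Q = 218, so price P = 236 - (1/2)·218 = 127.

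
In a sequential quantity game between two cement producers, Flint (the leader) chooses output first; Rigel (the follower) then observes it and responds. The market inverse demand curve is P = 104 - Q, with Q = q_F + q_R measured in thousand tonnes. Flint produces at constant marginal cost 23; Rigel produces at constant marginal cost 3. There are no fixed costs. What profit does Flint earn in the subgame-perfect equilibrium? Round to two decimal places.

The follower Rigel best-responds to any q_F: π_R = (104 - Q)q_R - 3q_R.
Setting the follower's marginal profit to zero, 101 - q_F - 2q_R = 0, i.e. q_R = (101 - q_F)/2.
Flint substitutes q_R(q_F) into its own profit: π_F = q_F(104 - q_F - (101 - q_F)/2) - 23q_F = (107/2 - (1/2)q_F)q_F - 23q_F.
Leader FOC: 61/2 - q_F = 0, so q_F = 61/2.
Then q_R = (101 - 61/2)/2 = 141/4.
Price P = 104 - 263/4 = 153/4.
Flint's profit: (153/4 - 23)·(61/2) = 465.1250.

465.13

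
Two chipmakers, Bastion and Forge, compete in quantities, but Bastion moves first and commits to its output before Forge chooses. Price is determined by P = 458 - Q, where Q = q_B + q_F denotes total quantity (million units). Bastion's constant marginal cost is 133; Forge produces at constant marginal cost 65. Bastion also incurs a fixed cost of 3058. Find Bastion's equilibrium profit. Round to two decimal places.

Solve by backward induction. Given q_B, the follower Forge maximises π_F = (458 - q_B - q_F)q_F - 65q_F.
∂π_F/∂q_F = 393 - q_B - 2q_F = 0 gives the reaction function q_F = (393 - q_B)/2.
Bastion substitutes q_F(q_B) into its own profit: π_B = q_B(458 - q_B - (393 - q_B)/2) - 133q_B = (523/2 - (1/2)q_B)q_B - 133q_B.
Leader FOC: 257/2 - q_B = 0, so q_B = 257/2.
Then q_F = (393 - 257/2)/2 = 529/4.
Price P = 458 - 1043/4 = 789/4.
Bastion's profit: (789/4 - 133)·(257/2) - 3058 = 5198.1250.

5198.13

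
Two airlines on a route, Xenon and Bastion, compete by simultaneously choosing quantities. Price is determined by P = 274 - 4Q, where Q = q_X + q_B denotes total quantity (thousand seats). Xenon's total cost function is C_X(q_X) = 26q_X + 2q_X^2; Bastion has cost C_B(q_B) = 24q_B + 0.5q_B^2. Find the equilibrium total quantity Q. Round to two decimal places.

35.22

Xenon's profit: π_X = (274 - 4Q)q_X - (26q_X + 2q_X²). Setting ∂π_X/∂q_X = 0: 248 - 12q_X - 4(q_B) = 0.
Bastion's profit: π_B = (274 - 4Q)q_B - (24q_B + (1/2)q_B²). Setting ∂π_B/∂q_B = 0: 250 - 9q_B - 4(q_X) = 0.
Best responses: q_X = (248 - 4q_B)/12, q_B = (250 - 4q_X)/9.
Solving the pair: q_X = 308/23, q_B = 502/23.
Total output Q = 308/23 + 502/23 = 810/23.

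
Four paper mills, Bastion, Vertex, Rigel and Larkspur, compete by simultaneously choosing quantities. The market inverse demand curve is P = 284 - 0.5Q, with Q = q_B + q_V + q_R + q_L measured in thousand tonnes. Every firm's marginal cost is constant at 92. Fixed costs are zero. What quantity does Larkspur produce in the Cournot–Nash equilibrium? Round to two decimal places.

76.80

Each firm earns π_i = (284 - 0.5Q)q_i - 92q_i.
First-order condition (treating rivals' output as given): 192 - q_i - (1/2)·Σ_{j≠i} q_j = 0.
With identical firms every q_j equals q_i, so Σ_{j≠i} q_j = 3q_i and 192 = (5/2)q_i, giving q_i = 384/5.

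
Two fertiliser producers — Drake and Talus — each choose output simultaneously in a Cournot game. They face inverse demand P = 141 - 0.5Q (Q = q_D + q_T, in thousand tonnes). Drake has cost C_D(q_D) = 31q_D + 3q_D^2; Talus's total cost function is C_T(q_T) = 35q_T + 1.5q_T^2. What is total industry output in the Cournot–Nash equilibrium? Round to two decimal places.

38.70

Drake's profit: π_D = (141 - 0.5Q)q_D - (31q_D + 3q_D²). Setting ∂π_D/∂q_D = 0: 110 - 7q_D - (1/2)(q_T) = 0.
Talus's profit: π_T = (141 - 0.5Q)q_T - (35q_T + (3/2)q_T²). Setting ∂π_T/∂q_T = 0: 106 - 4q_T - (1/2)(q_D) = 0.
Rearranging gives the reaction functions q_D = (110 - (1/2)q_T)/7 and q_T = (106 - (1/2)q_D)/4.
Solving the pair: q_D = 516/37, q_T = 916/37.
Total output Q = 516/37 + 916/37 = 1432/37.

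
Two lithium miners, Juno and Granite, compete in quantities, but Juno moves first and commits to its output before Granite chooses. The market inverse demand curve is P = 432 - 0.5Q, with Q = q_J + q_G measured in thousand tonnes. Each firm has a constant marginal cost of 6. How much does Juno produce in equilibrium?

Solve by backward induction. Given q_J, the follower Granite maximises π_G = (432 - (1/2)q_J - (1/2)q_G)q_G - 6q_G.
∂π_G/∂q_G = 426 - (1/2)q_J - q_G = 0 gives the reaction function q_G = (426 - (1/2)q_J).
Juno substitutes q_G(q_J) into its own profit: π_J = q_J(432 - (1/2)q_J - (426 - (1/2)q_J)/2) - 6q_J = (219 - (1/4)q_J)q_J - 6q_J.
Maximising: ∂π_J/∂q_J = 213 - (1/2)q_J = 0, giving q_J = 426.
Then q_G = (426 - (1/2)·426) = 213.

426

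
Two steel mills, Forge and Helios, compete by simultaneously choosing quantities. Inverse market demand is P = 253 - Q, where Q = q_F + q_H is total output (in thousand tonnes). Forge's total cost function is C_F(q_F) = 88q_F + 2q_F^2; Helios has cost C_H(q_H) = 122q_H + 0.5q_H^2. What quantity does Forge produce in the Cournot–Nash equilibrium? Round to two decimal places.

21.41

Forge's profit: π_F = (253 - Q)q_F - (88q_F + 2q_F²). Setting ∂π_F/∂q_F = 0: 165 - 6q_F - (q_H) = 0.
Helios's first-order condition: 131 - 3q_H - (q_F) = 0.
So q_F = (165 - q_H)/6 and q_H = (131 - q_F)/3.
Solving the pair: q_F = 364/17, q_H = 621/17.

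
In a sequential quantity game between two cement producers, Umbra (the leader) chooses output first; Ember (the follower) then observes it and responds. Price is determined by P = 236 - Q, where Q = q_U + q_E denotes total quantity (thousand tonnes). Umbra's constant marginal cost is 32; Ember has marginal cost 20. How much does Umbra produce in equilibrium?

The follower Ember best-responds to any q_U: π_E = (236 - Q)q_E - 20q_E.
∂π_E/∂q_E = 216 - q_U - 2q_E = 0 gives the reaction function q_E = (216 - q_U)/2.
Umbra substitutes q_E(q_U) into its own profit: π_U = q_U(236 - q_U - (216 - q_U)/2) - 32q_U = (128 - (1/2)q_U)q_U - 32q_U.
Leader FOC: 96 - q_U = 0, so q_U = 96.
Then q_E = (216 - 96)/2 = 60.

96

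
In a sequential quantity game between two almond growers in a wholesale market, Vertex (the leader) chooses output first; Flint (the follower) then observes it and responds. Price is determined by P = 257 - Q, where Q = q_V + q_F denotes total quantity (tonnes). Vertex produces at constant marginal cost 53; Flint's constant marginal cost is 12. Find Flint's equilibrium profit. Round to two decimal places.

Solve by backward induction. Given q_V, the follower Flint maximises π_F = (257 - q_V - q_F)q_F - 12q_F.
Setting the follower's marginal profit to zero, 245 - q_V - 2q_F = 0, i.e. q_F = (245 - q_V)/2.
Vertex substitutes q_F(q_V) into its own profit: π_V = q_V(257 - q_V - (245 - q_V)/2) - 53q_V = (269/2 - (1/2)q_V)q_V - 53q_V.
The leader's first-order condition 163/2 - q_V = 0 yields q_V = 163/2.
Then q_F = (245 - 163/2)/2 = 327/4.
Price P = 257 - 653/4 = 375/4.
Flint's profit: (375/4 - 12)·(327/4) = 6683.0625.

6683.06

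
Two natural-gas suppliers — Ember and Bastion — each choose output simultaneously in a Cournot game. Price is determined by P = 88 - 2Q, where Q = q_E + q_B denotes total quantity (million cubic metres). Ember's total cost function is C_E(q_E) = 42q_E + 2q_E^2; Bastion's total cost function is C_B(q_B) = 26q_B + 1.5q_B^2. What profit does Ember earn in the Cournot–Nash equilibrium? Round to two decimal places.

57.99

Ember's profit: π_E = (88 - 2Q)q_E - (42q_E + 2q_E²). Setting ∂π_E/∂q_E = 0: 46 - 8q_E - 2(q_B) = 0.
Bastion's profit: π_B = (88 - 2Q)q_B - (26q_B + (3/2)q_B²). Setting ∂π_B/∂q_B = 0: 62 - 7q_B - 2(q_E) = 0.
Rearranging gives the reaction functions q_E = (46 - 2q_B)/8 and q_B = (62 - 2q_E)/7.
Substituting one into the other gives q_E = 99/26 and q_B = 101/13.
Price P = 88 - 2·(301/26) = 843/13.
Ember's profit: (843/13)·(99/26) - 42·(99/26) - 2(99/26)² = 57.9941.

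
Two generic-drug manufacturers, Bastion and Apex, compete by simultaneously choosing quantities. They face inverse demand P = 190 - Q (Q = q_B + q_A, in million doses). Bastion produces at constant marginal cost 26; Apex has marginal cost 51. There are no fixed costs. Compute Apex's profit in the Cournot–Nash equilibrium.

1444

Bastion's profit: π_B = (190 - Q)q_B - (26q_B). Setting ∂π_B/∂q_B = 0: 164 - 2q_B - (q_A) = 0.
Apex's first-order condition: 139 - 2q_A - (q_B) = 0.
Best responses: q_B = (164 - q_A)/2, q_A = (139 - q_B)/2.
Substituting one into the other gives q_B = 63 and q_A = 38.
Price P = 190 - 101 = 89.
Apex's profit: (89 - 51)·38 = 1444.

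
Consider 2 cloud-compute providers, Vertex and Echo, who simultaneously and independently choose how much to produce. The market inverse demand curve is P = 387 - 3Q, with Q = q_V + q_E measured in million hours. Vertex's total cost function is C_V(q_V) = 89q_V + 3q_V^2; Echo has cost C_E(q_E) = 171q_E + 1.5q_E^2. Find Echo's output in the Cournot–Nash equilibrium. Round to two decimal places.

17.15

Vertex's profit: π_V = (387 - 3Q)q_V - (89q_V + 3q_V²). Setting ∂π_V/∂q_V = 0: 298 - 12q_V - 3(q_E) = 0.
Echo's profit: π_E = (387 - 3Q)q_E - (171q_E + (3/2)q_E²). Setting ∂π_E/∂q_E = 0: 216 - 9q_E - 3(q_V) = 0.
Best responses: q_V = (298 - 3q_E)/12, q_E = (216 - 3q_V)/9.
Substituting one into the other gives q_V = 226/11 and q_E = 566/33.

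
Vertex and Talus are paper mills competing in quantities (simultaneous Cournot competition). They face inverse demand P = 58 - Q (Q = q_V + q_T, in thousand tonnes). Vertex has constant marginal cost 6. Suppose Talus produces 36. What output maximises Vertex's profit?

With the rival's output fixed at 36, Vertex's profit is π_V = (58 - 36 - q_V)q_V - (6q_V) = (22 - q_V)q_V - (6q_V).
∂π_V/∂q_V = 16 - 2q_V = 0, so q_V = 8.

8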